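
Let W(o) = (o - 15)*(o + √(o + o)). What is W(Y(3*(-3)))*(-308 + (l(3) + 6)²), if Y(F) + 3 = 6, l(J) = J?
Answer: 8172 + 2724*√6 ≈ 14844.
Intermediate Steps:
Y(F) = 3 (Y(F) = -3 + 6 = 3)
W(o) = (-15 + o)*(o + √2*√o) (W(o) = (-15 + o)*(o + √(2*o)) = (-15 + o)*(o + √2*√o))
W(Y(3*(-3)))*(-308 + (l(3) + 6)²) = (3² - 15*3 + √2*3^(3/2) - 15*√2*√3)*(-308 + (3 + 6)²) = (9 - 45 + √2*(3*√3) - 15*√6)*(-308 + 9²) = (9 - 45 + 3*√6 - 15*√6)*(-308 + 81) = (-36 - 12*√6)*(-227) = 8172 + 2724*√6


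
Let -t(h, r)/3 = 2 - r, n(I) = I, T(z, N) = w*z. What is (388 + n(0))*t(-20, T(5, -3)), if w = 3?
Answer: 15132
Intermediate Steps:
T(z, N) = 3*z
t(h, r) = -6 + 3*r (t(h, r) = -3*(2 - r) = -6 + 3*r)
(388 + n(0))*t(-20, T(5, -3)) = (388 + 0)*(-6 + 3*(3*5)) = 388*(-6 + 3*15) = 388*(-6 + 45) = 388*39 = 15132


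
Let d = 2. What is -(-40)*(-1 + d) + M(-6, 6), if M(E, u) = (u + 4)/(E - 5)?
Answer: 430/11 ≈ 39.091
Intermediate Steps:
M(E, u) = (4 + u)/(-5 + E)
-(-40)*(-1 + d) + M(-6, 6) = -(-40)*(-1 + 2) + (4 + 6)/(-5 - 6) = -(-40) + 10/(-11) = -8*(-5) - 1/11*10 = 40 - 10/11 = 430/11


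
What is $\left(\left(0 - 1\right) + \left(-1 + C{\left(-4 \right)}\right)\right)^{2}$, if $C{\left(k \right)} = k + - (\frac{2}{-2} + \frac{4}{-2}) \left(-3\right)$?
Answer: $225$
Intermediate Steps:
$C{\left(k \right)} = -9 + k$ ($C{\left(k \right)} = k + - (2 \left(- \frac{1}{2}\right) + 4 \left(- \frac{1}{2}\right)) \left(-3\right) = k + - (-1 - 2) \left(-3\right) = k + \left(-1\right) \left(-3\right) \left(-3\right) = k + 3 \left(-3\right) = k - 9 = -9 + k$)
$\left(\left(0 - 1\right) + \left(-1 + C{\left(-4 \right)}\right)\right)^{2} = \left(\left(0 - 1\right) - 14\right)^{2} = \left(-1 - 14\right)^{2} = \left(-15\right)^{2} = 225$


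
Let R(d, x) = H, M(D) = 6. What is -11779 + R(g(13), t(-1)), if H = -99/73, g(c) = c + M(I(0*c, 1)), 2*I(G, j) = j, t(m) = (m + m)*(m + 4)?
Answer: -859966/73 ≈ -11780.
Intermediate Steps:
t(m) = 2*m*(4 + m) (t(m) = (2*m)*(4 + m) = 2*m*(4 + m))
I(G, j) = j/2
g(c) = 6 + c (g(c) = c + 6 = 6 + c)
H = -99/73 (H = -99*1/73 = -99/73 ≈ -1.3562)
R(d, x) = -99/73
-11779 + R(g(13), t(-1)) = -11779 - 99/73 = -859966/73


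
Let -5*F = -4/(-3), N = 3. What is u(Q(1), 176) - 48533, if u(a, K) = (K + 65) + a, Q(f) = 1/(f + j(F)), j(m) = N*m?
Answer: -48287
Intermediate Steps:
F = -4/15 (F = -(-4)/(5*(-3)) = -(-4)*(-1)/(5*3) = -1/5*4/3 = -4/15 ≈ -0.26667)
j(m) = 3*m
Q(f) = 1/(-4/5 + f) (Q(f) = 1/(f + 3*(-4/15)) = 1/(f - 4/5) = 1/(-4/5 + f))
u(a, K) = 65 + K + a (u(a, K) = (65 + K) + a = 65 + K + a)
u(Q(1), 176) - 48533 = (65 + 176 + 5/(-4 + 5*1)) - 48533 = (65 + 176 + 5/(-4 + 5)) - 48533 = (65 + 176 + 5/1) - 48533 = (65 + 176 + 5*1) - 48533 = (65 + 176 + 5) - 48533 = 246 - 48533 = -48287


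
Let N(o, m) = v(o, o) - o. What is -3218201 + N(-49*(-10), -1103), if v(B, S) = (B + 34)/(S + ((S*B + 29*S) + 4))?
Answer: -205033835260/63701 ≈ -3.2187e+6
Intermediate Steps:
v(B, S) = (34 + B)/(4 + 30*S + B*S) (v(B, S) = (34 + B)/(S + ((B*S + 29*S) + 4)) = (34 + B)/(S + ((29*S + B*S) + 4)) = (34 + B)/(S + (4 + 29*S + B*S)) = (34 + B)/(4 + 30*S + B*S))
N(o, m) = -o + (34 + o)/(4 + o² + 30*o) (N(o, m) = (34 + o)/(4 + 30*o + o*o) - o = (34 + o)/(4 + 30*o + o²) - o = (34 + o)/(4 + o² + 30*o) - o = -o + (34 + o)/(4 + o² + 30*o))
-3218201 + N(-49*(-10), -1103) = -3218201 + (-(-49)*(-10) + (34 - 49*(-10))/(4 + (-49*(-10))² + 30*(-49*(-10)))) = -3218201 + (-1*490 + (34 + 490)/(4 + 490² + 30*490)) = -3218201 + (-490 + 524/(4 + 240100 + 14700)) = -3218201 + (-490 + 524/254804) = -3218201 + (-490 + (1/254804)*524) = -3218201 + (-490 + 131/63701) = -3218201 - 31213359/63701 = -205033835260/63701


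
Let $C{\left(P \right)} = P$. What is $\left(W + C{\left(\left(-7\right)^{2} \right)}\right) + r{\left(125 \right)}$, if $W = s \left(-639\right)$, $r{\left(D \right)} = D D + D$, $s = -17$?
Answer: $26662$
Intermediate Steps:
$r{\left(D \right)} = D + D^{2}$ ($r{\left(D \right)} = D^{2} + D = D + D^{2}$)
$W = 10863$ ($W = \left(-17\right) \left(-639\right) = 10863$)
$\left(W + C{\left(\left(-7\right)^{2} \right)}\right) + r{\left(125 \right)} = \left(10863 + \left(-7\right)^{2}\right) + 125 \left(1 + 125\right) = \left(10863 + 49\right) + 125 \cdot 126 = 10912 + 15750 = 26662$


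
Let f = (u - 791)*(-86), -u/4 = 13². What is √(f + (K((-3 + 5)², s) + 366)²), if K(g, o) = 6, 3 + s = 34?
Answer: 9*√3266 ≈ 514.34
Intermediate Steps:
s = 31 (s = -3 + 34 = 31)
u = -676 (u = -4*13² = -4*169 = -676)
f = 126162 (f = (-676 - 791)*(-86) = -1467*(-86) = 126162)
√(f + (K((-3 + 5)², s) + 366)²) = √(126162 + (6 + 366)²) = √(126162 + 372²) = √(126162 + 138384) = √264546 = 9*√3266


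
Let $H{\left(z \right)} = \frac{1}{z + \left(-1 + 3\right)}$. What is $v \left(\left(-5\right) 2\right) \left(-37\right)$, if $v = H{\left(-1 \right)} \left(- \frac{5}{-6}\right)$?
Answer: $\frac{925}{3} \approx 308.33$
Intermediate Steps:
$H{\left(z \right)} = \frac{1}{2 + z}$ ($H{\left(z \right)} = \frac{1}{z + 2} = \frac{1}{2 + z}$)
$v = \frac{5}{6}$ ($v = \frac{\left(-5\right) \frac{1}{-6}}{2 - 1} = \frac{\left(-5\right) \left(- \frac{1}{6}\right)}{1} = 1 \cdot \frac{5}{6} = \frac{5}{6} \approx 0.83333$)
$v \left(\left(-5\right) 2\right) \left(-37\right) = \frac{5 \left(\left(-5\right) 2\right)}{6} \left(-37\right) = \frac{5}{6} \left(-10\right) \left(-37\right) = \left(- \frac{25}{3}\right) \left(-37\right) = \frac{925}{3}$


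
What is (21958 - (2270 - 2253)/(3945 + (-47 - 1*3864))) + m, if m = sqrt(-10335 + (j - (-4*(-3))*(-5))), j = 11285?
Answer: 43915/2 + sqrt(1010) ≈ 21989.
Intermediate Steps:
m = sqrt(1010) (m = sqrt(-10335 + (11285 - (-4*(-3))*(-5))) = sqrt(-10335 + (11285 - 12*(-5))) = sqrt(-10335 + (11285 - 1*(-60))) = sqrt(-10335 + (11285 + 60)) = sqrt(-10335 + 11345) = sqrt(1010) ≈ 31.780)
(21958 - (2270 - 2253)/(3945 + (-47 - 1*3864))) + m = (21958 - (2270 - 2253)/(3945 + (-47 - 1*3864))) + sqrt(1010) = (21958 - 17/(3945 + (-47 - 3864))) + sqrt(1010) = (21958 - 17/(3945 - 3911)) + sqrt(1010) = (21958 - 17/34) + sqrt(1010) = (21958 - 1*1/2) + sqrt(1010) = (21958 - 1/2) + sqrt(1010) = 43915/2 + sqrt(1010)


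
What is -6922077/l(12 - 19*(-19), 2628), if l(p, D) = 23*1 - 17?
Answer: -2307359/2 ≈ -1.1537e+6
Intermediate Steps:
l(p, D) = 6 (l(p, D) = 23 - 17 = 6)
-6922077/l(12 - 19*(-19), 2628) = -6922077/6 = -6922077*1/6 = -2307359/2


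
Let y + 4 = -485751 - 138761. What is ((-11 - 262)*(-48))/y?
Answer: -1092/52043 ≈ -0.020983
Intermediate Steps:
y = -624516 (y = -4 + (-485751 - 138761) = -4 - 624512 = -624516)
((-11 - 262)*(-48))/y = ((-11 - 262)*(-48))/(-624516) = -273*(-48)*(-1/624516) = 13104*(-1/624516) = -1092/52043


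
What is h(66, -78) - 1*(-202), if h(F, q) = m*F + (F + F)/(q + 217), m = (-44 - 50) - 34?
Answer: -1146062/139 ≈ -8245.0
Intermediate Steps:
m = -128 (m = -94 - 34 = -128)
h(F, q) = -128*F + 2*F/(217 + q) (h(F, q) = -128*F + (F + F)/(q + 217) = -128*F + (2*F)/(217 + q) = -128*F + 2*F/(217 + q))
h(66, -78) - 1*(-202) = -2*66*(13887 + 64*(-78))/(217 - 78) - 1*(-202) = -2*66*(13887 - 4992)/139 + 202 = -2*66*1/139*8895 + 202 = -1174140/139 + 202 = -1146062/139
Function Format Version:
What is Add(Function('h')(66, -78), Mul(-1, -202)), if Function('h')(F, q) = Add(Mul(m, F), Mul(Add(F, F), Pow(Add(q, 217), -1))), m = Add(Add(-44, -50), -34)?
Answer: Rational(-1146062, 139) ≈ -8245.0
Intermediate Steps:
m = -128 (m = Add(-94, -34) = -128)
Function('h')(F, q) = Add(Mul(-128, F), Mul(2, F, Pow(Add(217, q), -1))) (Function('h')(F, q) = Add(Mul(-128, F), Mul(Add(F, F), Pow(Add(q, 217), -1))) = Add(Mul(-128, F), Mul(Mul(2, F), Pow(Add(217, q), -1))) = Add(Mul(-128, F), Mul(2, F, Pow(Add(217, q), -1))))
Add(Function('h')(66, -78), Mul(-1, -202)) = Add(Mul(-2, 66, Pow(Add(217, -78), -1), Add(13887, Mul(64, -78))), Mul(-1, -202)) = Add(Mul(-2, 66, Pow(139, -1), Add(13887, -4992)), 202) = Add(Mul(-2, 66, Rational(1, 139), 8895), 202) = Add(Rational(-1174140, 139), 202) = Rational(-1146062, 139)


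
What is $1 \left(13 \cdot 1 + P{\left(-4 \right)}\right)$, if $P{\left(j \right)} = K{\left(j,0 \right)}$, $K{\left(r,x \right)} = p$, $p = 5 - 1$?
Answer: $17$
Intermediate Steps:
$p = 4$
$K{\left(r,x \right)} = 4$
$P{\left(j \right)} = 4$
$1 \left(13 \cdot 1 + P{\left(-4 \right)}\right) = 1 \left(13 \cdot 1 + 4\right) = 1 \left(13 + 4\right) = 1 \cdot 17 = 17$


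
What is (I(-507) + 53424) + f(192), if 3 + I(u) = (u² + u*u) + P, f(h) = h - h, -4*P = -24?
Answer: 567525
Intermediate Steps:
P = 6 (P = -¼*(-24) = 6)
f(h) = 0
I(u) = 3 + 2*u² (I(u) = -3 + ((u² + u*u) + 6) = -3 + ((u² + u²) + 6) = -3 + (2*u² + 6) = -3 + (6 + 2*u²) = 3 + 2*u²)
(I(-507) + 53424) + f(192) = ((3 + 2*(-507)²) + 53424) + 0 = ((3 + 2*257049) + 53424) + 0 = ((3 + 514098) + 53424) + 0 = (514101 + 53424) + 0 = 567525 + 0 = 567525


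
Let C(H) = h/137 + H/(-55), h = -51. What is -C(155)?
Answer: 4808/1507 ≈ 3.1904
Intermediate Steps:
C(H) = -51/137 - H/55 (C(H) = -51/137 + H/(-55) = -51*1/137 + H*(-1/55) = -51/137 - H/55)
-C(155) = -(-51/137 - 1/55*155) = -(-51/137 - 31/11) = -1*(-4808/1507) = 4808/1507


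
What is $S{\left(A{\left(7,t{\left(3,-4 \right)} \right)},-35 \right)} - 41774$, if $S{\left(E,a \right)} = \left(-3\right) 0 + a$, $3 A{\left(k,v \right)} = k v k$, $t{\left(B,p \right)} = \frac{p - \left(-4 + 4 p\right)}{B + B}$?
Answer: $-41809$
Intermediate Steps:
$t{\left(B,p \right)} = \frac{4 - 3 p}{2 B}$ ($t{\left(B,p \right)} = \frac{p - \left(-4 + 4 p\right)}{2 B} = \left(4 - 3 p\right) \frac{1}{2 B} = \frac{4 - 3 p}{2 B}$)
$A{\left(k,v \right)} = \frac{v k^{2}}{3}$ ($A{\left(k,v \right)} = \frac{k v k}{3} = \frac{v k^{2}}{3}$)
$S{\left(E,a \right)} = a$ ($S{\left(E,a \right)} = 0 + a = a$)
$S{\left(A{\left(7,t{\left(3,-4 \right)} \right)},-35 \right)} - 41774 = -35 - 41774 = -41809$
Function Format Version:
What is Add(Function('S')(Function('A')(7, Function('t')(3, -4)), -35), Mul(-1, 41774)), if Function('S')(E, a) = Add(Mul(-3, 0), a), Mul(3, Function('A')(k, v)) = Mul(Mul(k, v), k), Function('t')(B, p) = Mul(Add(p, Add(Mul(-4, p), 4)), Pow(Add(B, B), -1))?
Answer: -41809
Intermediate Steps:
Function('t')(B, p) = Mul(Rational(1, 2), Pow(B, -1), Add(4, Mul(-3, p))) (Function('t')(B, p) = Mul(Add(p, Add(4, Mul(-4, p))), Pow(Mul(2, B), -1)) = Mul(Add(4, Mul(-3, p)), Mul(Rational(1, 2), Pow(B, -1))) = Mul(Rational(1, 2), Pow(B, -1), Add(4, Mul(-3, p))))
Function('A')(k, v) = Mul(Rational(1, 3), v, Pow(k, 2)) (Function('A')(k, v) = Mul(Rational(1, 3), Mul(Mul(k, v), k)) = Mul(Rational(1, 3), Mul(v, Pow(k, 2))) = Mul(Rational(1, 3), v, Pow(k, 2)))
Function('S')(E, a) = a (Function('S')(E, a) = Add(0, a) = a)
Add(Function('S')(Function('A')(7, Function('t')(3, -4)), -35), Mul(-1, 41774)) = Add(-35, Mul(-1, 41774)) = Add(-35, -41774) = -41809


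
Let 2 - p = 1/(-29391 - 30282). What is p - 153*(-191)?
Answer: 1743943426/59673 ≈ 29225.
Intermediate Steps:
p = 119347/59673 (p = 2 - 1/(-29391 - 30282) = 2 - 1/(-59673) = 2 - 1*(-1/59673) = 2 + 1/59673 = 119347/59673 ≈ 2.0000)
p - 153*(-191) = 119347/59673 - 153*(-191) = 119347/59673 - 1*(-29223) = 119347/59673 + 29223 = 1743943426/59673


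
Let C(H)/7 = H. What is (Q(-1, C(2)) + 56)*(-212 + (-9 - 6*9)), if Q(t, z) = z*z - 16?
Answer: -64900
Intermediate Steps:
C(H) = 7*H
Q(t, z) = -16 + z² (Q(t, z) = z² - 16 = -16 + z²)
(Q(-1, C(2)) + 56)*(-212 + (-9 - 6*9)) = ((-16 + (7*2)²) + 56)*(-212 + (-9 - 6*9)) = ((-16 + 14²) + 56)*(-212 + (-9 - 54)) = ((-16 + 196) + 56)*(-212 - 63) = (180 + 56)*(-275) = 236*(-275) = -64900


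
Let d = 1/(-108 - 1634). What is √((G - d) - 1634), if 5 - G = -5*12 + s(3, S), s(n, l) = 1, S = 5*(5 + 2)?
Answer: I*√4764263738/1742 ≈ 39.623*I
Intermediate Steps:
S = 35 (S = 5*7 = 35)
d = -1/1742 (d = 1/(-1742) = -1/1742 ≈ -0.00057405)
G = 64 (G = 5 - (-5*12 + 1) = 5 - (-60 + 1) = 5 - 1*(-59) = 5 + 59 = 64)
√((G - d) - 1634) = √((64 - 1*(-1/1742)) - 1634) = √((64 + 1/1742) - 1634) = √(111489/1742 - 1634) = √(-2734939/1742) = I*√4764263738/1742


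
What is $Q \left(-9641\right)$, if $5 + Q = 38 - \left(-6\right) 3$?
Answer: $-491691$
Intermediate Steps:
$Q = 51$ ($Q = -5 + \left(38 - \left(-6\right) 3\right) = -5 + \left(38 - -18\right) = -5 + \left(38 + 18\right) = -5 + 56 = 51$)
$Q \left(-9641\right) = 51 \left(-9641\right) = -491691$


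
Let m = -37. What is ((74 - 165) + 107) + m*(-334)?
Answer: 12374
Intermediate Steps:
((74 - 165) + 107) + m*(-334) = ((74 - 165) + 107) - 37*(-334) = (-91 + 107) + 12358 = 16 + 12358 = 12374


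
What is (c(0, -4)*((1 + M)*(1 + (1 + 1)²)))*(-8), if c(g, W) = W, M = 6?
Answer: 1120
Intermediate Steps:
(c(0, -4)*((1 + M)*(1 + (1 + 1)²)))*(-8) = -4*(1 + 6)*(1 + (1 + 1)²)*(-8) = -28*(1 + 2²)*(-8) = -28*(1 + 4)*(-8) = -28*5*(-8) = -4*35*(-8) = -140*(-8) = 1120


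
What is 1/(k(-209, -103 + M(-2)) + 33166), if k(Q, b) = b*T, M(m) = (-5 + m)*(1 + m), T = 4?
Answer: 1/32782 ≈ 3.0505e-5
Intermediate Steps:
M(m) = (1 + m)*(-5 + m)
k(Q, b) = 4*b (k(Q, b) = b*4 = 4*b)
1/(k(-209, -103 + M(-2)) + 33166) = 1/(4*(-103 + (-5 + (-2)² - 4*(-2))) + 33166) = 1/(4*(-103 + (-5 + 4 + 8)) + 33166) = 1/(4*(-103 + 7) + 33166) = 1/(4*(-96) + 33166) = 1/(-384 + 33166) = 1/32782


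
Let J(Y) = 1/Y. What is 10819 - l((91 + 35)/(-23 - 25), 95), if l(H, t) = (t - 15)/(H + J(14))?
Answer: 1551597/143 ≈ 10850.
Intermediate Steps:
l(H, t) = (-15 + t)/(1/14 + H) (l(H, t) = (t - 15)/(H + 1/14) = (-15 + t)/(H + 1/14) = (-15 + t)/(1/14 + H))
10819 - l((91 + 35)/(-23 - 25), 95) = 10819 - 14*(-15 + 95)/(1 + 14*((91 + 35)/(-23 - 25))) = 10819 - 14*80/(1 + 14*(126/(-48))) = 10819 - 14*80/(1 + 14*(126*(-1/48))) = 10819 - 14*80/(1 + 14*(-21/8)) = 10819 - 14*80/(1 - 147/4) = 10819 - 14*80/(-143/4) = 10819 - 14*(-4)*80/143 = 10819 - 1*(-4480/143) = 10819 + 4480/143 = 1551597/143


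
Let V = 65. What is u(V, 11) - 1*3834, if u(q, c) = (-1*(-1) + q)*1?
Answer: -3768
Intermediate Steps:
u(q, c) = 1 + q (u(q, c) = (1 + q)*1 = 1 + q)
u(V, 11) - 1*3834 = (1 + 65) - 1*3834 = 66 - 3834 = -3768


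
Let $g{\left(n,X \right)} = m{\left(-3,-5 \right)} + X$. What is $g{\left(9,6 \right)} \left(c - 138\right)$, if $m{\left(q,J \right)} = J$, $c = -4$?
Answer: $-142$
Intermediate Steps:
$g{\left(n,X \right)} = -5 + X$
$g{\left(9,6 \right)} \left(c - 138\right) = \left(-5 + 6\right) \left(-4 - 138\right) = 1 \left(-142\right) = -142$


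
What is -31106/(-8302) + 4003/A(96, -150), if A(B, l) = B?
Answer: 18109541/398496 ≈ 45.445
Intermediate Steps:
-31106/(-8302) + 4003/A(96, -150) = -31106/(-8302) + 4003/96 = -31106*(-1/8302) + 4003*(1/96) = 15553/4151 + 4003/96 = 18109541/398496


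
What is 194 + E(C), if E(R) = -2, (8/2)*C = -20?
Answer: 192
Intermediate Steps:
C = -5 (C = (1/4)*(-20) = -5)
194 + E(C) = 194 - 2 = 192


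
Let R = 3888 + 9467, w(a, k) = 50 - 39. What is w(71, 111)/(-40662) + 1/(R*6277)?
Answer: -922082023/3408668419770 ≈ -0.00027051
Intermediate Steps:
w(a, k) = 11
R = 13355
w(71, 111)/(-40662) + 1/(R*6277) = 11/(-40662) + 1/(13355*6277) = 11*(-1/40662) + (1/13355)*(1/6277) = -11/40662 + 1/83829335 = -922082023/3408668419770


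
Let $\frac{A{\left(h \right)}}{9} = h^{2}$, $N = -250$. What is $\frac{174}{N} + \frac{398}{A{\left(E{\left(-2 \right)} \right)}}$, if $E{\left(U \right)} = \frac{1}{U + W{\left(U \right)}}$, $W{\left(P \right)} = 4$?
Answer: $\frac{198217}{1125} \approx 176.19$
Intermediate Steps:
$E{\left(U \right)} = \frac{1}{4 + U}$ ($E{\left(U \right)} = \frac{1}{U + 4} = \frac{1}{4 + U}$)
$A{\left(h \right)} = 9 h^{2}$
$\frac{174}{N} + \frac{398}{A{\left(E{\left(-2 \right)} \right)}} = \frac{174}{-250} + \frac{398}{9 \left(\frac{1}{4 - 2}\right)^{2}} = 174 \left(- \frac{1}{250}\right) + \frac{398}{9 \left(\frac{1}{2}\right)^{2}} = - \frac{87}{125} + \frac{398}{9 \left(\frac{1}{2}\right)^{2}} = - \frac{87}{125} + \frac{398}{9 \cdot \frac{1}{4}} = - \frac{87}{125} + \frac{398}{\frac{9}{4}} = - \frac{87}{125} + 398 \cdot \frac{4}{9} = - \frac{87}{125} + \frac{1592}{9} = \frac{198217}{1125}$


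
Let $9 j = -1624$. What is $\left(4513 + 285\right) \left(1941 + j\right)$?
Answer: $\frac{76024310}{9} \approx 8.4472 \cdot 10^{6}$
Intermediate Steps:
$j = - \frac{1624}{9}$ ($j = \frac{1}{9} \left(-1624\right) = - \frac{1624}{9} \approx -180.44$)
$\left(4513 + 285\right) \left(1941 + j\right) = \left(4513 + 285\right) \left(1941 - \frac{1624}{9}\right) = 4798 \cdot \frac{15845}{9} = \frac{76024310}{9}$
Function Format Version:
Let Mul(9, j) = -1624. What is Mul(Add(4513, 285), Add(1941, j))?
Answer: Rational(76024310, 9) ≈ 8.4472e+6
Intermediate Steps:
j = Rational(-1624, 9) (j = Mul(Rational(1, 9), -1624) = Rational(-1624, 9) ≈ -180.44)
Mul(Add(4513, 285), Add(1941, j)) = Mul(Add(4513, 285), Add(1941, Rational(-1624, 9))) = Mul(4798, Rational(15845, 9)) = Rational(76024310, 9)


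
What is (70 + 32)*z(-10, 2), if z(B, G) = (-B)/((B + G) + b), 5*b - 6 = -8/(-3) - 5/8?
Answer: -122400/767 ≈ -159.58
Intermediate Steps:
b = 193/120 (b = 6/5 + (-8/(-3) - 5/8)/5 = 6/5 + (-8*(-⅓) - 5*⅛)/5 = 6/5 + (8/3 - 5/8)/5 = 6/5 + (⅕)*(49/24) = 6/5 + 49/120 = 193/120 ≈ 1.6083)
z(B, G) = -B/(193/120 + B + G) (z(B, G) = (-B)/((B + G) + 193/120) = (-B)/(193/120 + B + G) = -B/(193/120 + B + G))
(70 + 32)*z(-10, 2) = (70 + 32)*(-120*(-10)/(193 + 120*(-10) + 120*2)) = 102*(-120*(-10)/(193 - 1200 + 240)) = 102*(-120*(-10)/(-767)) = 102*(-120*(-10)*(-1/767)) = 102*(-1200/767) = -122400/767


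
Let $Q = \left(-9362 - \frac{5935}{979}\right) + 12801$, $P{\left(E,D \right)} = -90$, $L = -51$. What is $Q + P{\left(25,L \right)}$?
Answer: $\frac{3272736}{979} \approx 3342.9$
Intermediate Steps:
$Q = \frac{3360846}{979}$ ($Q = \left(-9362 - \frac{5935}{979}\right) + 12801 = - \frac{9171333}{979} + 12801 = \frac{3360846}{979} \approx 3432.9$)
$Q + P{\left(25,L \right)} = \frac{3360846}{979} - 90 = \frac{3272736}{979}$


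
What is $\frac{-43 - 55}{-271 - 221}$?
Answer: $\frac{49}{246} \approx 0.19919$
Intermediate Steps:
$\frac{-43 - 55}{-271 - 221} = - \frac{98}{-492} = \left(-98\right) \left(- \frac{1}{492}\right) = \frac{49}{246}$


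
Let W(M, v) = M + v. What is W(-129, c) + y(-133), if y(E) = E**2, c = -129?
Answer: 17431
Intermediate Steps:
W(-129, c) + y(-133) = (-129 - 129) + (-133)**2 = -258 + 17689 = 17431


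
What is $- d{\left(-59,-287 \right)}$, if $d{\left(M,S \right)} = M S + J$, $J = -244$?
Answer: $-16689$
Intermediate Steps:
$d{\left(M,S \right)} = -244 + M S$ ($d{\left(M,S \right)} = M S - 244 = -244 + M S$)
$- d{\left(-59,-287 \right)} = - (-244 - -16933) = - (-244 + 16933) = \left(-1\right) 16689 = -16689$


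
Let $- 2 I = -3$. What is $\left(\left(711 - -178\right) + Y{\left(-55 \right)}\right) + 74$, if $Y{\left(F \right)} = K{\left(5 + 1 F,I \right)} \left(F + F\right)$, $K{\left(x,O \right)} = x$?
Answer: $6463$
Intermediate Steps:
$I = \frac{3}{2}$ ($I = \left(- \frac{1}{2}\right) \left(-3\right) = \frac{3}{2} \approx 1.5$)
$Y{\left(F \right)} = 2 F \left(5 + F\right)$ ($Y{\left(F \right)} = \left(5 + 1 F\right) \left(F + F\right) = \left(5 + F\right) 2 F = 2 F \left(5 + F\right)$)
$\left(\left(711 - -178\right) + Y{\left(-55 \right)}\right) + 74 = \left(\left(711 - -178\right) + 2 \left(-55\right) \left(5 - 55\right)\right) + 74 = \left(\left(711 + 178\right) + 2 \left(-55\right) \left(-50\right)\right) + 74 = \left(889 + 5500\right) + 74 = 6389 + 74 = 6463$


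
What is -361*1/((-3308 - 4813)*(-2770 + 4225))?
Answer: 361/11816055 ≈ 3.0552e-5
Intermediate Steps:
-361*1/((-3308 - 4813)*(-2770 + 4225)) = -361/((-8121*1455)) = -361/(-11816055) = -361*(-1/11816055) = 361/11816055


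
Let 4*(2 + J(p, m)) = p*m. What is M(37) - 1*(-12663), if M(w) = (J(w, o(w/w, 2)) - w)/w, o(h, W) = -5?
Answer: 1873783/148 ≈ 12661.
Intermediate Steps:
J(p, m) = -2 + m*p/4 (J(p, m) = -2 + (p*m)/4 = -2 + (m*p)/4 = -2 + m*p/4)
M(w) = (-2 - 9*w/4)/w (M(w) = ((-2 + (¼)*(-5)*w) - w)/w = ((-2 - 5*w/4) - w)/w = (-2 - 9*w/4)/w)
M(37) - 1*(-12663) = (-9/4 - 2/37) - 1*(-12663) = (-9/4 - 2*1/37) + 12663 = (-9/4 - 2/37) + 12663 = -341/148 + 12663 = 1873783/148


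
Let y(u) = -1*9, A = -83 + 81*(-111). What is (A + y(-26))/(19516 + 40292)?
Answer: -9083/59808 ≈ -0.15187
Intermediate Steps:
A = -9074 (A = -83 - 8991 = -9074)
y(u) = -9
(A + y(-26))/(19516 + 40292) = (-9074 - 9)/(19516 + 40292) = -9083/59808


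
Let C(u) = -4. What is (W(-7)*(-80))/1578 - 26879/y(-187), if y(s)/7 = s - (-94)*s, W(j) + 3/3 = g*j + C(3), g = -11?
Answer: -112311623/32705365 ≈ -3.4340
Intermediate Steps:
W(j) = -5 - 11*j (W(j) = -1 + (-11*j - 4) = -1 + (-4 - 11*j) = -5 - 11*j)
y(s) = 665*s (y(s) = 7*(s - (-94)*s) = 7*(s + 94*s) = 7*(95*s) = 665*s)
(W(-7)*(-80))/1578 - 26879/y(-187) = ((-5 - 11*(-7))*(-80))/1578 - 26879/(665*(-187)) = ((-5 + 77)*(-80))*(1/1578) - 26879/(-124355) = (72*(-80))*(1/1578) - 26879*(-1/124355) = -5760*1/1578 + 26879/124355 = -960/263 + 26879/124355 = -112311623/32705365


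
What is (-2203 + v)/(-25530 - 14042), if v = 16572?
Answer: -14369/39572 ≈ -0.36311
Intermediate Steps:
(-2203 + v)/(-25530 - 14042) = (-2203 + 16572)/(-25530 - 14042) = 14369/(-39572) = 14369*(-1/39572) = -14369/39572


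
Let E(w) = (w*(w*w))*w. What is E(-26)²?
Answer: 208827064576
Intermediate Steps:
E(w) = w⁴ (E(w) = (w*w²)*w = w³*w = w⁴)
E(-26)² = ((-26)⁴)² = 456976² = 208827064576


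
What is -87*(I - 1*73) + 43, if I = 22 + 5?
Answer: 4045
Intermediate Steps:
I = 27
-87*(I - 1*73) + 43 = -87*(27 - 1*73) + 43 = -87*(27 - 73) + 43 = -87*(-46) + 43 = 4002 + 43 = 4045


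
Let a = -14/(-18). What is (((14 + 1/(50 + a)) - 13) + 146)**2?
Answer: 4514227344/208849 ≈ 21615.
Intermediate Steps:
a = 7/9 (a = -14*(-1/18) = 7/9 ≈ 0.77778)
(((14 + 1/(50 + a)) - 13) + 146)**2 = (((14 + 1/(50 + 7/9)) - 13) + 146)**2 = (((14 + 1/(457/9)) - 13) + 146)**2 = (((14 + 9/457) - 13) + 146)**2 = ((6407/457 - 13) + 146)**2 = (466/457 + 146)**2 = (67188/457)**2 = 4514227344/208849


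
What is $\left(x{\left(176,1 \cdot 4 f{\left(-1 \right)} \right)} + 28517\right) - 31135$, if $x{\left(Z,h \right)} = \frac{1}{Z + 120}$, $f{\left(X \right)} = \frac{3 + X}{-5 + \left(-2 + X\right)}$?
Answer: $- \frac{774927}{296} \approx -2618.0$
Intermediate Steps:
$f{\left(X \right)} = \frac{3 + X}{-7 + X}$
$x{\left(Z,h \right)} = \frac{1}{120 + Z}$
$\left(x{\left(176,1 \cdot 4 f{\left(-1 \right)} \right)} + 28517\right) - 31135 = \left(\frac{1}{120 + 176} + 28517\right) - 31135 = \left(\frac{1}{296} + 28517\right) - 31135 = \frac{8441033}{296} - 31135 = - \frac{774927}{296}$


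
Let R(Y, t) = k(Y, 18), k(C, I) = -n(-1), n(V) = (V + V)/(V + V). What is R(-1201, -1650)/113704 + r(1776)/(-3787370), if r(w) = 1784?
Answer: -103317653/215319559240 ≈ -0.00047983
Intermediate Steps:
n(V) = 1 (n(V) = (2*V)/((2*V)) = (2*V)*(1/(2*V)) = 1)
k(C, I) = -1 (k(C, I) = -1*1 = -1)
R(Y, t) = -1
R(-1201, -1650)/113704 + r(1776)/(-3787370) = -1/113704 + 1784/(-3787370) = -1*1/113704 + 1784*(-1/3787370) = -1/113704 - 892/1893685 = -103317653/215319559240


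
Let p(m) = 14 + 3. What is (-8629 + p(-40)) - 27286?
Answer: -35898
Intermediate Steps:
p(m) = 17
(-8629 + p(-40)) - 27286 = (-8629 + 17) - 27286 = -8612 - 27286 = -35898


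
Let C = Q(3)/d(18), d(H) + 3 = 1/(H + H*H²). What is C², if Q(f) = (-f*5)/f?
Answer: 855562500/307967401 ≈ 2.7781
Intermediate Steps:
Q(f) = -5 (Q(f) = (-5*f)/f = -5)
d(H) = -3 + 1/(H + H³) (d(H) = -3 + 1/(H + H*H²) = -3 + 1/(H + H³))
C = 29250/17549 (C = -5*(18 + 18³)/(1 - 3*18 - 3*18³) = -5*(18 + 5832)/(1 - 54 - 3*5832) = -5*5850/(1 - 54 - 17496) = -5/((1/5850)*(-17549)) = -5/(-17549/5850) = -5*(-5850/17549) = 29250/17549 ≈ 1.6668)
C² = (29250/17549)² = 855562500/307967401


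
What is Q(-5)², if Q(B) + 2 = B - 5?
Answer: 144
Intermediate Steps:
Q(B) = -7 + B (Q(B) = -2 + (B - 5) = -2 + (-5 + B) = -7 + B)
Q(-5)² = (-7 - 5)² = (-12)² = 144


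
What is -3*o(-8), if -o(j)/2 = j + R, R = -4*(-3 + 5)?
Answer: -96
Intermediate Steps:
R = -8 (R = -4*2 = -8)
o(j) = 16 - 2*j (o(j) = -2*(j - 8) = -2*(-8 + j) = 16 - 2*j)
-3*o(-8) = -3*(16 - 2*(-8)) = -3*(16 + 16) = -3*32 = -96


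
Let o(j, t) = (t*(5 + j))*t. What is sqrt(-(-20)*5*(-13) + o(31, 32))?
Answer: 2*sqrt(8891) ≈ 188.58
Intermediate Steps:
o(j, t) = t**2*(5 + j)
sqrt(-(-20)*5*(-13) + o(31, 32)) = sqrt(-(-20)*5*(-13) + 32**2*(5 + 31)) = sqrt(-4*(-25)*(-13) + 1024*36) = sqrt(100*(-13) + 36864) = sqrt(-1300 + 36864) = sqrt(35564) = 2*sqrt(8891)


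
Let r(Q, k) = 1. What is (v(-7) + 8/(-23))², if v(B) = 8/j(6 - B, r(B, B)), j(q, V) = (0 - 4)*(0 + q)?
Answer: 22500/89401 ≈ 0.25168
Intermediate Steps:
j(q, V) = -4*q
v(B) = 8/(-24 + 4*B) (v(B) = 8/((-4*(6 - B))) = 8/(-24 + 4*B))
(v(-7) + 8/(-23))² = (2/(-6 - 7) + 8/(-23))² = (2/(-13) + 8*(-1/23))² = (2*(-1/13) - 8/23)² = (-2/13 - 8/23)² = (-150/299)² = 22500/89401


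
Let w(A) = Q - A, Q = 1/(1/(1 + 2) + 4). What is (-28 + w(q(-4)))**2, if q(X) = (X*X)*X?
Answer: 221841/169 ≈ 1312.7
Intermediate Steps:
q(X) = X**3 (q(X) = X**2*X = X**3)
Q = 3/13 (Q = 1/(1/3 + 4) = 1/(13/3) = 3/13 ≈ 0.23077)
w(A) = 3/13 - A
(-28 + w(q(-4)))**2 = (-28 + (3/13 - 1*(-4)**3))**2 = (-28 + (3/13 - 1*(-64)))**2 = (-28 + (3/13 + 64))**2 = (-28 + 835/13)**2 = (471/13)**2 = 221841/169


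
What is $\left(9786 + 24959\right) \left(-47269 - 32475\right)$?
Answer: $-2770705280$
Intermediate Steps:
$\left(9786 + 24959\right) \left(-47269 - 32475\right) = 34745 \left(-47269 - 32475\right) = 34745 \left(-79744\right) = -2770705280$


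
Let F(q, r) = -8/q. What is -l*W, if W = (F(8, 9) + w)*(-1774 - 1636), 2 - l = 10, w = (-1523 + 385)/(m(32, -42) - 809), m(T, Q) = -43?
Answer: -1950520/213 ≈ -9157.4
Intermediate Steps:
w = 569/426 (w = (-1523 + 385)/(-43 - 809) = -1138/(-852) = -1138*(-1/852) = 569/426 ≈ 1.3357)
l = -8 (l = 2 - 1*10 = 2 - 10 = -8)
W = -243815/213 (W = (-8/8 + 569/426)*(-1774 - 1636) = (-8*⅛ + 569/426)*(-3410) = (-1 + 569/426)*(-3410) = (143/426)*(-3410) = -243815/213 ≈ -1144.7)
-l*W = -(-8)*(-243815)/213 = -1*1950520/213 = -1950520/213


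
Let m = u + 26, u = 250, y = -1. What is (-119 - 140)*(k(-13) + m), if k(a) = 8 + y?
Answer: -73297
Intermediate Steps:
k(a) = 7 (k(a) = 8 - 1 = 7)
m = 276 (m = 250 + 26 = 276)
(-119 - 140)*(k(-13) + m) = (-119 - 140)*(7 + 276) = -259*283 = -73297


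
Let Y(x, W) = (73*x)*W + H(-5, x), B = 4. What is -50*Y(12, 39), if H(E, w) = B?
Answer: -1708400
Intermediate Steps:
H(E, w) = 4
Y(x, W) = 4 + 73*W*x (Y(x, W) = (73*x)*W + 4 = 73*W*x + 4 = 4 + 73*W*x)
-50*Y(12, 39) = -50*(4 + 73*39*12) = -50*(4 + 34164) = -50*34168 = -1708400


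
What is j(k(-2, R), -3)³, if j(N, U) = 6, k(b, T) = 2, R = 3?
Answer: 216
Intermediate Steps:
j(k(-2, R), -3)³ = 6³ = 216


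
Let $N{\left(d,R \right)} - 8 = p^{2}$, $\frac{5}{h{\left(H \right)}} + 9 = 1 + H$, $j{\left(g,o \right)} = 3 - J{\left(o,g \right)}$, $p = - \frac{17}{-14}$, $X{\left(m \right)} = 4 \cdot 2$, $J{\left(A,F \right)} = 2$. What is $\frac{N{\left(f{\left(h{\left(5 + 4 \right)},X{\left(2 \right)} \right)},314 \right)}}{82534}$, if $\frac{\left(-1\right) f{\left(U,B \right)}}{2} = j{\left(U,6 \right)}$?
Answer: $\frac{1857}{16176664} \approx 0.00011479$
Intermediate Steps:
$X{\left(m \right)} = 8$
$p = \frac{17}{14}$ ($p = \left(-17\right) \left(- \frac{1}{14}\right) = \frac{17}{14} \approx 1.2143$)
$j{\left(g,o \right)} = 1$ ($j{\left(g,o \right)} = 3 - 2 = 1$)
$h{\left(H \right)} = \frac{5}{-8 + H}$ ($h{\left(H \right)} = \frac{5}{-9 + \left(1 + H\right)} = \frac{5}{-8 + H}$)
$f{\left(U,B \right)} = -2$ ($f{\left(U,B \right)} = \left(-2\right) 1 = -2$)
$N{\left(d,R \right)} = \frac{1857}{196}$ ($N{\left(d,R \right)} = 8 + \left(\frac{17}{14}\right)^{2} = 8 + \frac{289}{196} = \frac{1857}{196}$)
$\frac{N{\left(f{\left(h{\left(5 + 4 \right)},X{\left(2 \right)} \right)},314 \right)}}{82534} = \frac{1857}{196 \cdot 82534} = \frac{1857}{196} \cdot \frac{1}{82534} = \frac{1857}{16176664}$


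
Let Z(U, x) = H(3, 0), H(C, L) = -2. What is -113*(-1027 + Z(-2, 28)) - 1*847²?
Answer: -601132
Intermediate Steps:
Z(U, x) = -2
-113*(-1027 + Z(-2, 28)) - 1*847² = -113*(-1027 - 2) - 1*847² = -113*(-1029) - 1*717409 = 116277 - 717409 = -601132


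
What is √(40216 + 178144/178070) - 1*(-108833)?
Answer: 108833 + 6*√8855818374170/89035 ≈ 1.0903e+5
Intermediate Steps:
√(40216 + 178144/178070) - 1*(-108833) = √(40216 + 178144*(1/178070)) + 108833 = √(40216 + 89072/89035) + 108833 = √(3580720632/89035) + 108833 = 6*√8855818374170/89035 + 108833 = 108833 + 6*√8855818374170/89035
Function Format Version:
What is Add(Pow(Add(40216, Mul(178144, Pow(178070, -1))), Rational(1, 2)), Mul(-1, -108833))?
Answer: Add(108833, Mul(Rational(6, 89035), Pow(8855818374170, Rational(1, 2)))) ≈ 1.0903e+5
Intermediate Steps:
Add(Pow(Add(40216, Mul(178144, Pow(178070, -1))), Rational(1, 2)), Mul(-1, -108833)) = Add(Pow(Add(40216, Mul(178144, Rational(1, 178070))), Rational(1, 2)), 108833) = Add(Pow(Add(40216, Rational(89072, 89035)), Rational(1, 2)), 108833) = Add(Pow(Rational(3580720632, 89035), Rational(1, 2)), 108833) = Add(Mul(Rational(6, 89035), Pow(8855818374170, Rational(1, 2))), 108833) = Add(108833, Mul(Rational(6, 89035), Pow(8855818374170, Rational(1, 2))))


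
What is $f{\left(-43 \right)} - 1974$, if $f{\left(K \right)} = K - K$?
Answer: $-1974$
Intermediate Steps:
$f{\left(K \right)} = 0$
$f{\left(-43 \right)} - 1974 = 0 - 1974 = -1974$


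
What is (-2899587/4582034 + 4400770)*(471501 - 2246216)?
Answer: -35786196012865595995/4582034 ≈ -7.8101e+12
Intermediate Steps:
(-2899587/4582034 + 4400770)*(471501 - 2246216) = (-2899587*1/4582034 + 4400770)*(-1774715) = (-2899587/4582034 + 4400770)*(-1774715) = (20164474866593/4582034)*(-1774715) = -35786196012865595995/4582034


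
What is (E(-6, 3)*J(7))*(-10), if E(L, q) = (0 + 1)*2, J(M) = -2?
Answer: 40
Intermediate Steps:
E(L, q) = 2 (E(L, q) = 1*2 = 2)
(E(-6, 3)*J(7))*(-10) = (2*(-2))*(-10) = -4*(-10) = 40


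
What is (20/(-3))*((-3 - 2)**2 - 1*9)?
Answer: -320/3 ≈ -106.67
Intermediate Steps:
(20/(-3))*((-3 - 2)**2 - 1*9) = (20*(-1/3))*((-5)**2 - 9) = -20*(25 - 9)/3 = -20/3*16 = -320/3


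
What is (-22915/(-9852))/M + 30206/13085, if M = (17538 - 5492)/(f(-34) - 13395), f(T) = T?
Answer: -441825363923/1552891057320 ≈ -0.28452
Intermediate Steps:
M = -12046/13429 (M = (17538 - 5492)/(-34 - 13395) = 12046/(-13429) = 12046*(-1/13429) = -12046/13429 ≈ -0.89701)
(-22915/(-9852))/M + 30206/13085 = (-22915/(-9852))/(-12046/13429) + 30206/13085 = -22915*(-1/9852)*(-13429/12046) + 30206*(1/13085) = (22915/9852)*(-13429/12046) + 30206/13085 = -307725535/118677192 + 30206/13085 = -441825363923/1552891057320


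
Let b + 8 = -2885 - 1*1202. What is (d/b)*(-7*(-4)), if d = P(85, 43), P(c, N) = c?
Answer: -68/117 ≈ -0.58120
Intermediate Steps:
b = -4095 (b = -8 + (-2885 - 1*1202) = -8 + (-2885 - 1202) = -8 - 4087 = -4095)
d = 85
(d/b)*(-7*(-4)) = (85/(-4095))*(-7*(-4)) = (85*(-1/4095))*28 = -17/819*28 = -68/117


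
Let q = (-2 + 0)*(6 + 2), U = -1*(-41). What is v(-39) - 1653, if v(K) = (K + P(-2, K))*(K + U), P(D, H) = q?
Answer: -1763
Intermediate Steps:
U = 41
q = -16 (q = -2*8 = -16)
P(D, H) = -16
v(K) = (-16 + K)*(41 + K) (v(K) = (K - 16)*(K + 41) = (-16 + K)*(41 + K))
v(-39) - 1653 = (-656 + (-39)**2 + 25*(-39)) - 1653 = (-656 + 1521 - 975) - 1653 = -110 - 1653 = -1763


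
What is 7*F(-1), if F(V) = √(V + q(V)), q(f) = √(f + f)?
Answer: 7*√(-1 + I*√2) ≈ 4.235 + 8.1814*I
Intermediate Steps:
q(f) = √2*√f (q(f) = √(2*f) = √2*√f)
F(V) = √(V + √2*√V)
7*F(-1) = 7*√(-1 + √2*√(-1)) = 7*√(-1 + √2*I) = 7*√(-1 + I*√2)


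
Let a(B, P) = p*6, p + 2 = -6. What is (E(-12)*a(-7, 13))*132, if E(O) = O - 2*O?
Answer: -76032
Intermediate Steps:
E(O) = -O
p = -8 (p = -2 - 6 = -8)
a(B, P) = -48 (a(B, P) = -8*6 = -48)
(E(-12)*a(-7, 13))*132 = (-1*(-12)*(-48))*132 = (12*(-48))*132 = -576*132 = -76032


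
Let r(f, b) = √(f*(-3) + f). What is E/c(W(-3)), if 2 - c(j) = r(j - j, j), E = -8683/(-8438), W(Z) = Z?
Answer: 8683/16876 ≈ 0.51452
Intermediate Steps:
E = 8683/8438 (E = -8683*(-1/8438) = 8683/8438 ≈ 1.0290)
r(f, b) = √2*√(-f) (r(f, b) = √(-3*f + f) = √(-2*f) = √2*√(-f))
c(j) = 2 (c(j) = 2 - √2*√(-(j - j)) = 2 - √2*√(-1*0) = 2 - √2*√0 = 2 - √2*0 = 2 - 1*0 = 2 + 0 = 2)
E/c(W(-3)) = (8683/8438)/2 = (8683/8438)*(½) = 8683/16876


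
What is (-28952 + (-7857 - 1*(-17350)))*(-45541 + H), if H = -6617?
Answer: 1014942522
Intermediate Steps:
(-28952 + (-7857 - 1*(-17350)))*(-45541 + H) = (-28952 + (-7857 - 1*(-17350)))*(-45541 - 6617) = (-28952 + (-7857 + 17350))*(-52158) = (-28952 + 9493)*(-52158) = -19459*(-52158) = 1014942522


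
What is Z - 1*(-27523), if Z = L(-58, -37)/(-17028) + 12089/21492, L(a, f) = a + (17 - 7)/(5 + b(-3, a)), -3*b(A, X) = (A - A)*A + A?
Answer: 69949188299/2541429 ≈ 27524.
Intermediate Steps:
b(A, X) = -A/3 (b(A, X) = -((A - A)*A + A)/3 = -(0*A + A)/3 = -(0 + A)/3 = -A/3)
L(a, f) = 5/3 + a (L(a, f) = a + (17 - 7)/(5 - ⅓*(-3)) = a + 10/(5 + 1) = a + 10/6 = a + 10*(⅙) = a + 5/3 = 5/3 + a)
Z = 1437932/2541429 (Z = (5/3 - 58)/(-17028) + 12089/21492 = -169/3*(-1/17028) + 12089*(1/21492) = 169/51084 + 12089/21492 = 1437932/2541429 ≈ 0.56580)
Z - 1*(-27523) = 1437932/2541429 - 1*(-27523) = 1437932/2541429 + 27523 = 69949188299/2541429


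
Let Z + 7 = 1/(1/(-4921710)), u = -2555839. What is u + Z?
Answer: -7477556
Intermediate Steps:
Z = -4921717 (Z = -7 + 1/(1/(-4921710)) = -7 + 1/(-1/4921710) = -7 - 4921710 = -4921717)
u + Z = -2555839 - 4921717 = -7477556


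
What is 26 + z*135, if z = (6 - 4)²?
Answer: 566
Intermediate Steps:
z = 4 (z = 2² = 4)
26 + z*135 = 26 + 4*135 = 26 + 540 = 566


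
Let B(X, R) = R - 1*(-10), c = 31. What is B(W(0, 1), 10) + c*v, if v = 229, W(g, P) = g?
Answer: 7119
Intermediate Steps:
B(X, R) = 10 + R (B(X, R) = R + 10 = 10 + R)
B(W(0, 1), 10) + c*v = (10 + 10) + 31*229 = 20 + 7099 = 7119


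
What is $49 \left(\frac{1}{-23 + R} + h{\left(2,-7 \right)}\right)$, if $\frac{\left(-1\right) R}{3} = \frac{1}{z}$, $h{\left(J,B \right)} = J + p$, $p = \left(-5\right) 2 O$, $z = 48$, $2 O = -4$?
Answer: $\frac{396998}{369} \approx 1075.9$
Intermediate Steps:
$O = -2$ ($O = \frac{1}{2} \left(-4\right) = -2$)
$p = 20$ ($p = \left(-5\right) 2 \left(-2\right) = \left(-10\right) \left(-2\right) = 20$)
$h{\left(J,B \right)} = 20 + J$ ($h{\left(J,B \right)} = J + 20 = 20 + J$)
$R = - \frac{1}{16}$ ($R = - \frac{3}{48} = \left(-3\right) \frac{1}{48} = - \frac{1}{16} \approx -0.0625$)
$49 \left(\frac{1}{-23 + R} + h{\left(2,-7 \right)}\right) = 49 \left(\frac{1}{-23 - \frac{1}{16}} + \left(20 + 2\right)\right) = 49 \left(\frac{1}{- \frac{369}{16}} + 22\right) = 49 \left(- \frac{16}{369} + 22\right) = 49 \cdot \frac{8102}{369} = \frac{396998}{369}$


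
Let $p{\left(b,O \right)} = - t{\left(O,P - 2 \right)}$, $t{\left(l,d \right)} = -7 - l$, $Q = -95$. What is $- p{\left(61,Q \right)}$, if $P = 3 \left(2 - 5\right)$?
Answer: $88$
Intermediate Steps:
$P = -9$ ($P = 3 \left(-3\right) = -9$)
$p{\left(b,O \right)} = 7 + O$ ($p{\left(b,O \right)} = - (-7 - O) = 7 + O$)
$- p{\left(61,Q \right)} = - (7 - 95) = \left(-1\right) \left(-88\right) = 88$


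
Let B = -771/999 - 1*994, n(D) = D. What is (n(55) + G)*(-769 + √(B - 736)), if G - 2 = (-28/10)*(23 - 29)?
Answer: -283761/5 + 123*I*√21324839/185 ≈ -56752.0 + 3070.3*I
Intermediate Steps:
G = 94/5 (G = 2 + (-28/10)*(23 - 29) = 2 - 28*⅒*(-6) = 2 - 14/5*(-6) = 2 + 84/5 = 94/5 ≈ 18.800)
B = -331259/333 (B = -771*1/999 - 994 = -257/333 - 994 = -331259/333 ≈ -994.77)
(n(55) + G)*(-769 + √(B - 736)) = (55 + 94/5)*(-769 + √(-331259/333 - 736)) = 369*(-769 + √(-576347/333))/5 = 369*(-769 + I*√21324839/111)/5 = -283761/5 + 123*I*√21324839/185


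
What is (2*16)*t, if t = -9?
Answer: -288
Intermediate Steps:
(2*16)*t = (2*16)*(-9) = 32*(-9) = -288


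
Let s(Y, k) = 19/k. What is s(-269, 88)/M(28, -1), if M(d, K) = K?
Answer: -19/88 ≈ -0.21591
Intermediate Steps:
s(-269, 88)/M(28, -1) = (19/88)/(-1) = (19*(1/88))*(-1) = (19/88)*(-1) = -19/88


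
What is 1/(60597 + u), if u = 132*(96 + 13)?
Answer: 1/74985 ≈ 1.3336e-5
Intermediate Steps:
u = 14388 (u = 132*109 = 14388)
1/(60597 + u) = 1/(60597 + 14388) = 1/74985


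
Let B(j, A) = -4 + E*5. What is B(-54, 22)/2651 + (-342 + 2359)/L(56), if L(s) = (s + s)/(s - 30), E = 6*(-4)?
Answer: 69504927/148456 ≈ 468.19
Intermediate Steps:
E = -24
B(j, A) = -124 (B(j, A) = -4 - 24*5 = -4 - 120 = -124)
L(s) = 2*s/(-30 + s) (L(s) = (2*s)/(-30 + s) = 2*s/(-30 + s))
B(-54, 22)/2651 + (-342 + 2359)/L(56) = -124/2651 + (-342 + 2359)/((2*56/(-30 + 56))) = -124*1/2651 + 2017/((2*56/26)) = -124/2651 + 2017/((2*56*(1/26))) = -124/2651 + 2017/(56/13) = -124/2651 + 2017*(13/56) = -124/2651 + 26221/56 = 69504927/148456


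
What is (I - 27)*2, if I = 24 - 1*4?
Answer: -14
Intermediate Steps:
I = 20 (I = 24 - 4 = 20)
(I - 27)*2 = (20 - 27)*2 = -7*2 = -14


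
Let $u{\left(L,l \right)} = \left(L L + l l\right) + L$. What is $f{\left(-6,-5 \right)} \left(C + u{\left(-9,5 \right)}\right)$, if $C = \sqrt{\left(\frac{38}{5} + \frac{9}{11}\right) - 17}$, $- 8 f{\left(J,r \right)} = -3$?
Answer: $\frac{291}{8} + \frac{3 i \sqrt{6490}}{220} \approx 36.375 + 1.0986 i$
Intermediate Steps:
$u{\left(L,l \right)} = L + L^{2} + l^{2}$ ($u{\left(L,l \right)} = \left(L^{2} + l^{2}\right) + L = L + L^{2} + l^{2}$)
$f{\left(J,r \right)} = \frac{3}{8}$ ($f{\left(J,r \right)} = \left(- \frac{1}{8}\right) \left(-3\right) = \frac{3}{8}$)
$C = \frac{2 i \sqrt{6490}}{55}$ ($C = \sqrt{\left(38 \cdot \frac{1}{5} + 9 \cdot \frac{1}{11}\right) - 17} = \sqrt{\left(\frac{38}{5} + \frac{9}{11}\right) - 17} = \sqrt{\frac{463}{55} - 17} = \sqrt{- \frac{472}{55}} = \frac{2 i \sqrt{6490}}{55} \approx 2.9295 i$)
$f{\left(-6,-5 \right)} \left(C + u{\left(-9,5 \right)}\right) = \frac{3 \left(\frac{2 i \sqrt{6490}}{55} + \left(-9 + \left(-9\right)^{2} + 5^{2}\right)\right)}{8} = \frac{3 \left(\frac{2 i \sqrt{6490}}{55} + \left(-9 + 81 + 25\right)\right)}{8} = \frac{3 \left(\frac{2 i \sqrt{6490}}{55} + 97\right)}{8} = \frac{3 \left(97 + \frac{2 i \sqrt{6490}}{55}\right)}{8} = \frac{291}{8} + \frac{3 i \sqrt{6490}}{220}$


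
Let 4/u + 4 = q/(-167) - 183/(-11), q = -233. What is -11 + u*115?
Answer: 140371/6444 ≈ 21.783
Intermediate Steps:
u = 1837/6444 (u = 4/(-4 + (-233/(-167) - 183/(-11))) = 4/(-4 + (-233*(-1/167) - 183*(-1/11))) = 4/(-4 + (233/167 + 183/11)) = 4/(-4 + 33124/1837) = 4/(25776/1837) = 4*(1837/25776) = 1837/6444 ≈ 0.28507)
-11 + u*115 = -11 + (1837/6444)*115 = -11 + 211255/6444 = 140371/6444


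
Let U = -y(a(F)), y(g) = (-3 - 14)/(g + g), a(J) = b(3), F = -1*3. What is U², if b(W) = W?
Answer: 289/36 ≈ 8.0278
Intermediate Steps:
F = -3
a(J) = 3
y(g) = -17/(2*g) (y(g) = -17*1/(2*g) = -17/(2*g))
U = 17/6 (U = -(-17)/(2*3) = -1*(-17/6) = 17/6 ≈ 2.8333)
U² = (17/6)² = 289/36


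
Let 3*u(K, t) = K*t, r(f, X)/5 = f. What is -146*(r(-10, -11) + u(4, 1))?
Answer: 21316/3 ≈ 7105.3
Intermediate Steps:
r(f, X) = 5*f
u(K, t) = K*t/3 (u(K, t) = (K*t)/3 = K*t/3)
-146*(r(-10, -11) + u(4, 1)) = -146*(5*(-10) + (⅓)*4*1) = -146*(-50 + 4/3) = -146*(-146/3) = 21316/3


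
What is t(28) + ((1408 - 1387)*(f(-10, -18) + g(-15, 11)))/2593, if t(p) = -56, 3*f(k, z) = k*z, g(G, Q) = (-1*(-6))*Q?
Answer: -142562/2593 ≈ -54.980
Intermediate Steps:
g(G, Q) = 6*Q
f(k, z) = k*z/3 (f(k, z) = (k*z)/3 = k*z/3)
t(28) + ((1408 - 1387)*(f(-10, -18) + g(-15, 11)))/2593 = -56 + ((1408 - 1387)*((⅓)*(-10)*(-18) + 6*11))/2593 = -56 + (21*(60 + 66))*(1/2593) = -56 + (21*126)*(1/2593) = -56 + 2646*(1/2593) = -56 + 2646/2593 = -142562/2593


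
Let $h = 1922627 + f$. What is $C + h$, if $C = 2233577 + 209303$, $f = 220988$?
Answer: $4586495$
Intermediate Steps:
$h = 2143615$ ($h = 1922627 + 220988 = 2143615$)
$C = 2442880$
$C + h = 2442880 + 2143615 = 4586495$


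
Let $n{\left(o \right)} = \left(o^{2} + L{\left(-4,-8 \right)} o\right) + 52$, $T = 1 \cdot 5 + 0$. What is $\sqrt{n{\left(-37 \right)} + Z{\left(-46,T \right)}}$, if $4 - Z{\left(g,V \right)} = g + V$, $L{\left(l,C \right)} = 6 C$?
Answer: $\sqrt{3242} \approx 56.939$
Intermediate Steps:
$T = 5$ ($T = 5 + 0 = 5$)
$Z{\left(g,V \right)} = 4 - V - g$ ($Z{\left(g,V \right)} = 4 - \left(g + V\right) = 4 - \left(V + g\right) = 4 - V - g$)
$n{\left(o \right)} = 52 + o^{2} - 48 o$ ($n{\left(o \right)} = \left(o^{2} + 6 \left(-8\right) o\right) + 52 = \left(o^{2} - 48 o\right) + 52 = 52 + o^{2} - 48 o$)
$\sqrt{n{\left(-37 \right)} + Z{\left(-46,T \right)}} = \sqrt{\left(52 + \left(-37\right)^{2} - -1776\right) - -45} = \sqrt{\left(52 + 1369 + 1776\right) + \left(4 - 5 + 46\right)} = \sqrt{3197 + 45} = \sqrt{3242}$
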